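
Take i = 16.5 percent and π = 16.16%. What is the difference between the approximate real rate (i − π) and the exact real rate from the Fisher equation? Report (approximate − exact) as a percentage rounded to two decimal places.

Approximate: r ≈ 16.500% − 16.160% = 0.3400%
Exact: (1 + 0.1650)/(1 + 0.1616) − 1 = 0.2927%
Error = 0.3400% − 0.2927% = 0.0473% → 0.05%.

0.05%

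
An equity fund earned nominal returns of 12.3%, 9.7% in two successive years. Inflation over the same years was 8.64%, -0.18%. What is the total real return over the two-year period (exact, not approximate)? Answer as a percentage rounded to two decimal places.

Nominal growth factor = 1.1230 × 1.0970 = 1.231931
Price-level growth factor = 1.0864 × 0.9982 = 1.084444
Real growth factor = 1.231931 / 1.084444 = 1.136002
Total real return = 1.136002 − 1 → 13.60%.

13.60%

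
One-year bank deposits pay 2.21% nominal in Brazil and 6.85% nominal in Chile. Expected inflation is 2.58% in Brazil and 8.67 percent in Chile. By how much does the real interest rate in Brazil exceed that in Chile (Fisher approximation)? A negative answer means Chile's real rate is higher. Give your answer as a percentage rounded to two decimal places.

1.45%

Brazil: 2.21% − 2.58% = -0.370%
Chile: 6.85% − 8.67% = -1.820%
Differential = 1.450% → 1.45%.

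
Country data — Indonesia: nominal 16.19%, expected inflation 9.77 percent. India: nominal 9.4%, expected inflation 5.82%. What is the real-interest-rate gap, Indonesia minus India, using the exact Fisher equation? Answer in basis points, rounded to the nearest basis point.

Indonesia: (1 + 0.1619)/(1 + 0.0977) − 1 = 5.8486%
India: (1 + 0.0940)/(1 + 0.0582) − 1 = 3.3831%
Differential = 5.8486% − 3.3831% = 2.4655% → 247 basis points.

247 basis points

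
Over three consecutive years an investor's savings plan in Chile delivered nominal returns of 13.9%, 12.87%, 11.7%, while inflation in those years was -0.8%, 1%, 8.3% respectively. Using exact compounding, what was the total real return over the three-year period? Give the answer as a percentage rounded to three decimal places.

Compound the nominal returns: 1.1390 × 1.1287 × 1.1170 = 1.436003.
Compound inflation: 0.9920 × 1.0100 × 1.0830 = 1.085079.
Deflate: 1.436003 / 1.085079 = 1.323408.
Total real return = 1.323408 − 1 → 32.341%.

32.341%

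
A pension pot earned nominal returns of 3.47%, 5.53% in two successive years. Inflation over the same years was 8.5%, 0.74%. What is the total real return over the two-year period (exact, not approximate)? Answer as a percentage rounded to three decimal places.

Nominal growth factor = 1.0347 × 1.0553 = 1.091919
Price-level growth factor = 1.0850 × 1.0074 = 1.093029
Real growth factor = 1.091919 / 1.093029 = 0.998984
Total real return = 0.998984 − 1 → -0.102%.

-0.102%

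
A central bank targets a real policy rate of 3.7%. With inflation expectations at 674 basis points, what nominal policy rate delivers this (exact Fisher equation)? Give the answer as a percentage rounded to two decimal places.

10.69%

(1 + i) = (1 + r)(1 + π) = 1.03700 × 1.06740 = 1.1068938
i = 1.1068938 − 1, so the required nominal rate is 10.69%.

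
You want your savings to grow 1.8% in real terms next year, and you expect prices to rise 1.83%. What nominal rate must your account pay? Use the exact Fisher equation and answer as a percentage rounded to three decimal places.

3.663%

(1 + i) = (1 + r)(1 + π) = 1.01800 × 1.01830 = 1.0366294
i = 1.0366294 − 1, so the required nominal rate is 3.663%.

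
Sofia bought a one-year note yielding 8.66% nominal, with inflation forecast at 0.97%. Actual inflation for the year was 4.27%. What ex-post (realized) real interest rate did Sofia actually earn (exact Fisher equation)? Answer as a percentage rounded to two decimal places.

4.21%

Ex-post: (1 + 0.0866)/(1 + 0.0427) − 1 = 4.2102%
So the realized real rate is 4.21%.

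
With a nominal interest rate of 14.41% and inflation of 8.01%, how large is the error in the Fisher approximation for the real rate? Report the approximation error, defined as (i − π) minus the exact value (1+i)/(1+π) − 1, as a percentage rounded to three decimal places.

Approximate: r ≈ 14.410% − 8.010% = 6.4000%
Exact: (1 + 0.1441)/(1 + 0.0801) − 1 = 5.9254%
Error = 6.4000% − 5.9254% = 0.4746% → 0.475%.

0.475%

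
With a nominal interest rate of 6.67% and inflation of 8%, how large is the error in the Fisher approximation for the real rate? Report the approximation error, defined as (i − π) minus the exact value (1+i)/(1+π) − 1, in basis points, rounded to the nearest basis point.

-10 basis points

Approximate: r ≈ 6.670% − 8.000% = -1.3300%
Exact: (1 + 0.0667)/(1 + 0.0800) − 1 = -1.2315%
Error = -1.3300% − (-1.2315%) = -0.0985% → -10 basis points.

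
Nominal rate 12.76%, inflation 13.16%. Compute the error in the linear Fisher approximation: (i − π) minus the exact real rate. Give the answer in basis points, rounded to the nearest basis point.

-5 basis points

Approximate: r ≈ 12.760% − 13.160% = -0.4000%
Exact: (1 + 0.1276)/(1 + 0.1316) − 1 = -0.3535%
Error = -0.4000% − (-0.3535%) = -0.0465% → -5 basis points.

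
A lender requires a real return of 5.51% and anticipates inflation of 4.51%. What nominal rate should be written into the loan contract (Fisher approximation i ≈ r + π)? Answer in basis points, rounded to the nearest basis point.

1002 basis points

i ≈ r + π = 5.51% + 4.51% = 1002 basis points.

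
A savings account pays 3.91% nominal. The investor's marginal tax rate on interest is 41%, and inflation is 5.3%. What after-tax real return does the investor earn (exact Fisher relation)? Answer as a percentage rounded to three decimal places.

-2.842%

After-tax nominal return = 3.91% × (1 − 0.41) = 2.3069%.
1 + r = 1.023069 / 1.05300 = 0.9715755
After-tax real rate = 0.9715755 − 1 → -2.842%.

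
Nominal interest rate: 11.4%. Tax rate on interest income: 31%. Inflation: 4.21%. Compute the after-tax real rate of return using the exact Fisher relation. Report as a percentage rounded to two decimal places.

3.51%

After-tax nominal return = 11.4% × (1 − 0.31) = 7.8660%.
1 + r = 1.07866 / 1.04210 = 1.035083
After-tax real rate = 1.035083 − 1 → 3.51%.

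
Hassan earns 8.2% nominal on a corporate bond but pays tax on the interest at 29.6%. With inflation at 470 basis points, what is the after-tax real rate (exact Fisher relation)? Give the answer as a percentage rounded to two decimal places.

1.02%

After-tax nominal return = 8.2% × (1 − 0.296) = 5.7728%.
1 + r = 1.057728 / 1.04700 = 1.010246
After-tax real rate = 1.010246 − 1 → 1.02%.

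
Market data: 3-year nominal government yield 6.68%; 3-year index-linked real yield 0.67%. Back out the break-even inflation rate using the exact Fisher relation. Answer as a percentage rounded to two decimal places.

5.97%

(1 + π) = (1 + i)/(1 + r) = 1.06680 / 1.00670 = 1.059700
Break-even inflation = 1.059700 − 1 → 5.97%.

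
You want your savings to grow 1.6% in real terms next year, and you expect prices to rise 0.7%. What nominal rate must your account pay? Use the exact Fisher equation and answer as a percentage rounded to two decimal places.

2.31%

(1 + i) = (1 + r)(1 + π) = 1.01600 × 1.00700 = 1.023112
i = 1.023112 − 1, so the required nominal rate is 2.31%.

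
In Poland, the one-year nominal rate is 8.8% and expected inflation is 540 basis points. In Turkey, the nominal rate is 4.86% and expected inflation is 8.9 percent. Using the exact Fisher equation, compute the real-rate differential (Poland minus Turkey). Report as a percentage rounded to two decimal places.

Poland: (1 + 0.0880)/(1 + 0.0540) − 1 = 3.2258%
Turkey: (1 + 0.0486)/(1 + 0.0890) − 1 = -3.7098%
Differential = 3.2258% − (-3.7098%) = 6.9356% → 6.94%.

6.94%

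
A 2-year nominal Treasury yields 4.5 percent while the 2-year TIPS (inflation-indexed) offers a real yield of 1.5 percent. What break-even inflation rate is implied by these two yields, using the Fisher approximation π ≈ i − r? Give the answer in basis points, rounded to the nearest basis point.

300 basis points

π ≈ i − r = 4.5% − 1.5% → 300 basis points.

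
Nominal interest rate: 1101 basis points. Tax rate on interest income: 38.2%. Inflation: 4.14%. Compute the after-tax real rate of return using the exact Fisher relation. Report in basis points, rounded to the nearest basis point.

After-tax nominal return = 11.01% × (1 − 0.382) = 6.80418%.
1 + r = 1.0680418 / 1.04140 = 1.025583
After-tax real rate = 1.025583 − 1 → 256 basis points.

256 basis points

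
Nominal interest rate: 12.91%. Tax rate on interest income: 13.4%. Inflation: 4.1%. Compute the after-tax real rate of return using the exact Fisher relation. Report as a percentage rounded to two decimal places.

6.80%

After-tax nominal return = 12.91% × (1 − 0.134) = 11.18006%.
1 + r = 1.1118006 / 1.04100 = 1.068012
After-tax real rate = 1.068012 − 1 → 6.80%.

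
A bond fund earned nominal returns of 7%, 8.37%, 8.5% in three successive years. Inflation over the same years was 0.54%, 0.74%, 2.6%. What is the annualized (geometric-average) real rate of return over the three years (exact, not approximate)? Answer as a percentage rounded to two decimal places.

Compound the nominal returns: 1.0700 × 1.0837 × 1.0850 = 1.25812152.
Compound inflation: 1.0054 × 1.0074 × 1.0260 = 1.03917380.
Deflate: 1.25812152 / 1.03917380 = 1.21069403.
Annualized real rate = 1.21069403^(1/3) − 1 = 6.5806% → 6.58%.

6.58%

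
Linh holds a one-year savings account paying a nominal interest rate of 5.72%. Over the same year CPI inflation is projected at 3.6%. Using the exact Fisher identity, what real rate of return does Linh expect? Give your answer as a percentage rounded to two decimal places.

2.05%

By the Fisher identity, 1 + r = (1 + i)/(1 + π).
1 + r = 1.05720 / 1.03600 = 1.020463
r = 1.020463 − 1 = 2.0463%, i.e. 2.05%.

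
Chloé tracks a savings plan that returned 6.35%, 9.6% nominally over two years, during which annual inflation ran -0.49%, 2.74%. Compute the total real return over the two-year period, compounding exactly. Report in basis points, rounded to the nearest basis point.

Compound the nominal returns: 1.0635 × 1.0960 = 1.165596.
Compound inflation: 0.9951 × 1.0274 = 1.022366.
Deflate: 1.165596 / 1.022366 = 1.140097.
Total real return = 1.140097 − 1 → 1401 basis points.

1401 basis points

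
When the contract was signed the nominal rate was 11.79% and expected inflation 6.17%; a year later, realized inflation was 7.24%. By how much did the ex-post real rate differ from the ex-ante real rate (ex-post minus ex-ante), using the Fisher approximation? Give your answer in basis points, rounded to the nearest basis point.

-107 basis points

Ex-ante: 11.79% − 6.17% = 5.620%
Ex-post: 11.79% − 7.24% = 4.550%
Difference (ex-post − ex-ante) = -1.0700% → -107 basis points.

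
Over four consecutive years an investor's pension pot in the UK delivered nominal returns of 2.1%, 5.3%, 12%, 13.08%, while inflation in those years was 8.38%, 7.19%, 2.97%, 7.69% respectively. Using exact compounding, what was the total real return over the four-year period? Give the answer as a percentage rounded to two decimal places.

5.70%

Nominal growth factor = 1.0210 × 1.0530 × 1.1200 × 1.1308 = 1.361626
Price-level growth factor = 1.0838 × 1.0719 × 1.0297 × 1.0769 = 1.288218
Real growth factor = 1.361626 / 1.288218 = 1.056984
Total real return = 1.056984 − 1 → 5.70%.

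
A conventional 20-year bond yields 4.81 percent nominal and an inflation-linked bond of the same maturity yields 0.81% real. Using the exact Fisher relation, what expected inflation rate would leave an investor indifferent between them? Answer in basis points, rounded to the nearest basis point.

397 basis points

(1 + π) = (1 + i)/(1 + r) = 1.04810 / 1.00810 = 1.039679
Break-even inflation = 1.039679 − 1 → 397 basis points.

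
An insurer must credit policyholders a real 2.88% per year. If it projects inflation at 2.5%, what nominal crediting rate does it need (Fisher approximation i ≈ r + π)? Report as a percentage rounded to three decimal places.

i ≈ r + π = 2.88% + 2.5% = 5.380%.

5.380%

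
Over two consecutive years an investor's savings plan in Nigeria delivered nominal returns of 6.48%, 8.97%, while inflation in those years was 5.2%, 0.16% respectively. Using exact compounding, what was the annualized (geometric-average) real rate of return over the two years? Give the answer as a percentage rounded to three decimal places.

Nominal growth factor = 1.0648 × 1.0897 = 1.16031256
Price-level growth factor = 1.0520 × 1.0016 = 1.05368320
Real growth factor = 1.16031256 / 1.05368320 = 1.10119679
Annualized real rate = 1.10119679^(1/2) − 1 = 4.9379% → 4.938%.

4.938%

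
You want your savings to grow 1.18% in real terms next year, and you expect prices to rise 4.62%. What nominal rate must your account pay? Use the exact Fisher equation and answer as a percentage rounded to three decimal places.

5.855%

(1 + i) = (1 + r)(1 + π) = 1.01180 × 1.04620 = 1.05854516
i = 1.05854516 − 1, so the required nominal rate is 5.855%.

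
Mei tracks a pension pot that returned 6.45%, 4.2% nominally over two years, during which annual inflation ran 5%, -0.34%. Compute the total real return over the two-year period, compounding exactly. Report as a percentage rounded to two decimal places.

Nominal growth factor = 1.0645 × 1.0420 = 1.109209
Price-level growth factor = 1.0500 × 0.9966 = 1.046430
Real growth factor = 1.109209 / 1.046430 = 1.059994
Total real return = 1.059994 − 1 → 6.00%.

6.00%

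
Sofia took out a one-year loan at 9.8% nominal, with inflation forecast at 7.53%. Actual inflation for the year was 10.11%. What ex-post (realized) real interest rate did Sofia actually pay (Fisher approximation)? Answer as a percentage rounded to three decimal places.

-0.310%

Ex-post: 9.8% − 10.11% = -0.310%
So the realized real rate is -0.310%.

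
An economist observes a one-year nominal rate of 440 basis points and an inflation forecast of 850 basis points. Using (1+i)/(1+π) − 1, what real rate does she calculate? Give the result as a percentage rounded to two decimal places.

By the Fisher equation, 1 + r = (1 + i)/(1 + π).
1 + r = 1.04400 / 1.08500 = 0.962212
r = 0.962212 − 1 = -3.7788%, i.e. -3.78%.

-3.78%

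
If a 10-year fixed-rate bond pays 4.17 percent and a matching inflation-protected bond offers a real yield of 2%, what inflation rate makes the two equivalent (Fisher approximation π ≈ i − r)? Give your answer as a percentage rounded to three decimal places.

2.170%

π ≈ i − r = 4.17% − 2% → 2.170%.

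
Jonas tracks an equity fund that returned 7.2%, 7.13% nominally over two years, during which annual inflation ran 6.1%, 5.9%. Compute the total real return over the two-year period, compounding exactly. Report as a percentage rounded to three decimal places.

Compound the nominal returns: 1.0720 × 1.0713 = 1.148434.
Compound inflation: 1.0610 × 1.0590 = 1.123599.
Deflate: 1.148434 / 1.123599 = 1.022103.
Total real return = 1.022103 − 1 → 2.210%.

2.210%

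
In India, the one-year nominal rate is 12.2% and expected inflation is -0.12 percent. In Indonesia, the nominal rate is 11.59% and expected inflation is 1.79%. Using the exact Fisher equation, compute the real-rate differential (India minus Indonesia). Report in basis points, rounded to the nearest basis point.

India: (1 + 0.1220)/(1 − 0.0012) − 1 = 12.3348%
Indonesia: (1 + 0.1159)/(1 + 0.0179) − 1 = 9.6277%
Differential = 12.3348% − 9.6277% = 2.7071% → 271 basis points.

271 basis points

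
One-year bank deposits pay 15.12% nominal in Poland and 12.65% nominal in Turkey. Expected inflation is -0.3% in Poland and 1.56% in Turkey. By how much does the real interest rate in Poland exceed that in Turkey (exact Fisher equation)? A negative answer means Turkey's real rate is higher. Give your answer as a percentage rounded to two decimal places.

Poland: (1 + 0.1512)/(1 − 0.0030) − 1 = 15.4664%
Turkey: (1 + 0.1265)/(1 + 0.0156) − 1 = 10.9197%
Differential = 15.4664% − 10.9197% = 4.5467% → 4.55%.

4.55%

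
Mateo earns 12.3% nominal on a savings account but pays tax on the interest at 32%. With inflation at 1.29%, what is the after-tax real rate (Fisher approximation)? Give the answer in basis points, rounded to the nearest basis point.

After-tax nominal return = 12.3% × (1 − 0.32) = 8.3640%.
r ≈ 8.3640% − 1.29% → 707 basis points.

707 basis points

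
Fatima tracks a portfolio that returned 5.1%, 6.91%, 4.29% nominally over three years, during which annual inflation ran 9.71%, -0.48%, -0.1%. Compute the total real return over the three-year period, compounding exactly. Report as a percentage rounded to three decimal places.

Nominal growth factor = 1.0510 × 1.0691 × 1.0429 = 1.171828
Price-level growth factor = 1.0971 × 0.9952 × 0.9990 = 1.090742
Real growth factor = 1.171828 / 1.090742 = 1.074340
Total real return = 1.074340 − 1 → 7.434%.

7.434%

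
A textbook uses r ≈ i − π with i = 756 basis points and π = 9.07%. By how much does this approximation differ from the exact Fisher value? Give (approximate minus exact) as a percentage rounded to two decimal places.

Approximate: r ≈ 7.560% − 9.070% = -1.5100%
Exact: (1 + 0.0756)/(1 + 0.0907) − 1 = -1.3844%
Error = -1.5100% − (-1.3844%) = -0.1256% → -0.13%.

-0.13%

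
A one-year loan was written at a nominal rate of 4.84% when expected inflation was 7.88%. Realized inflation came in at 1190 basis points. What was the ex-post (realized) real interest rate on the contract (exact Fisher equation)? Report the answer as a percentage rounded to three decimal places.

Ex-post: (1 + 0.0484)/(1 + 0.1190) − 1 = -6.3092%
So the realized real rate is -6.309%.

-6.309%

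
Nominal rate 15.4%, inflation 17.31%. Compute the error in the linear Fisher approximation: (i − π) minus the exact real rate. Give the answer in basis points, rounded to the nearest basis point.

Approximate: r ≈ 15.400% − 17.310% = -1.9100%
Exact: (1 + 0.1540)/(1 + 0.1731) − 1 = -1.6282%
Error = -1.9100% − (-1.6282%) = -0.2818% → -28 basis points.

-28 basis points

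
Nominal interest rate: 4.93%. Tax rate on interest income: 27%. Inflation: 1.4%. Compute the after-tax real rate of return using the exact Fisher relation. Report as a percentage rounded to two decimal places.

2.17%

After-tax nominal return = 4.93% × (1 − 0.27) = 3.5989%.
1 + r = 1.035989 / 1.01400 = 1.021685
After-tax real rate = 1.021685 − 1 → 2.17%.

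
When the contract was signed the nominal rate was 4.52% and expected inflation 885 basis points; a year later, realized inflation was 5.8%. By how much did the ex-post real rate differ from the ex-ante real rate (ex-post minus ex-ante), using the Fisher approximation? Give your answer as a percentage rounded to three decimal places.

3.050%

Ex-ante: 4.52% − 8.85% = -4.330%
Ex-post: 4.52% − 5.8% = -1.280%
Difference (ex-post − ex-ante) = 3.0500% → 3.050%.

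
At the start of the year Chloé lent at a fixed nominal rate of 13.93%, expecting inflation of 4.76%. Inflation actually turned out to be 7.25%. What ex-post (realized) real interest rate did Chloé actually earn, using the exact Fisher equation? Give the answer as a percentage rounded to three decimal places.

6.228%

Ex-post: (1 + 0.1393)/(1 + 0.0725) − 1 = 6.2284%
So the realized real rate is 6.228%.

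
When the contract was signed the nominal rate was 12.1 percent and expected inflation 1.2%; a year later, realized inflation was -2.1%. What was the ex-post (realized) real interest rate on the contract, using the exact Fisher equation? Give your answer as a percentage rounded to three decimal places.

14.505%

Ex-post: (1 + 0.1210)/(1 − 0.0210) − 1 = 14.5046%
So the realized real rate is 14.505%.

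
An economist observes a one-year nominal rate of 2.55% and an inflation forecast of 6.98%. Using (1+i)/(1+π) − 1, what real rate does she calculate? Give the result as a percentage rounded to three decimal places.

By the Fisher relation, 1 + r = (1 + i)/(1 + π).
1 + r = 1.02550 / 1.06980 = 0.958590
r = 0.958590 − 1 = -4.1410%, i.e. -4.141%.

-4.141%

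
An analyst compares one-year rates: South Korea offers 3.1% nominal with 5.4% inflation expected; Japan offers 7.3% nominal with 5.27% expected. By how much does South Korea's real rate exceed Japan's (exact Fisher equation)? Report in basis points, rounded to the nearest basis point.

South Korea: (1 + 0.0310)/(1 + 0.0540) − 1 = -2.1822%
Japan: (1 + 0.0730)/(1 + 0.0527) − 1 = 1.9284%
Differential = -2.1822% − 1.9284% = -4.1105% → -411 basis points.

-411 basis points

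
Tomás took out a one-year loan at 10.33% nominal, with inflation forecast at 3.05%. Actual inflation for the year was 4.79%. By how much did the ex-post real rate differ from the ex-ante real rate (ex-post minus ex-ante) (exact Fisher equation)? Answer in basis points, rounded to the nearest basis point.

-178 basis points

Ex-ante: (1 + 0.1033)/(1 + 0.0305) − 1 = 7.0645%
Ex-post: (1 + 0.1033)/(1 + 0.0479) − 1 = 5.2868%
Difference (ex-post − ex-ante) = -1.7778% → -178 basis points.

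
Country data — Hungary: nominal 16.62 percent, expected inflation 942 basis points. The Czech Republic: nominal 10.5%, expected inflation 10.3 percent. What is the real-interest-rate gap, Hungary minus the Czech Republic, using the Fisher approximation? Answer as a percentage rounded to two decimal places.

Hungary: 16.62% − 9.42% = 7.200%
The Czech Republic: 10.5% − 10.3% = 0.200%
Differential = 7.000% → 7.00%.

7.00%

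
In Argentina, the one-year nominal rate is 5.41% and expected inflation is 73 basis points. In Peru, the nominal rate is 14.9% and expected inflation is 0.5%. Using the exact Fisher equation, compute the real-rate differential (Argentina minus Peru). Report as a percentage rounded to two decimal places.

-9.68%

Argentina: (1 + 0.0541)/(1 + 0.0073) − 1 = 4.6461%
Peru: (1 + 0.1490)/(1 + 0.0050) − 1 = 14.3284%
Differential = 4.6461% − 14.3284% = -9.6823% → -9.68%.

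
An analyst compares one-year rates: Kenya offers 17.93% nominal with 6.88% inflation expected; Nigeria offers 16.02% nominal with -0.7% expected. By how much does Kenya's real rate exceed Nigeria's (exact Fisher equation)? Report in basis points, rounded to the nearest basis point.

Kenya: (1 + 0.1793)/(1 + 0.0688) − 1 = 10.3387%
Nigeria: (1 + 0.1602)/(1 − 0.0070) − 1 = 16.8379%
Differential = 10.3387% − 16.8379% = -6.4992% → -650 basis points.

-650 basis points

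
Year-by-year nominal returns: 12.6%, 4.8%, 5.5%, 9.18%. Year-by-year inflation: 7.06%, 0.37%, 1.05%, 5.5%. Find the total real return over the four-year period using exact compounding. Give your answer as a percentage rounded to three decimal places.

Compound the nominal returns: 1.1260 × 1.0480 × 1.0550 × 1.0918 = 1.359237.
Compound inflation: 1.0706 × 1.0037 × 1.0105 × 1.0550 = 1.145566.
Deflate: 1.359237 / 1.145566 = 1.186521.
Total real return = 1.186521 − 1 → 18.652%.

18.652%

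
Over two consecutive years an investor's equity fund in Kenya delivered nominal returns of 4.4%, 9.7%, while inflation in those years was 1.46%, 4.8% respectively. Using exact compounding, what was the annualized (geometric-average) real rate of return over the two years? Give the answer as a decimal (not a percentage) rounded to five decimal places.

0.03783

Nominal growth factor = 1.0440 × 1.0970 = 1.14526800
Price-level growth factor = 1.0146 × 1.0480 = 1.06330080
Real growth factor = 1.14526800 / 1.06330080 = 1.07708750
Annualized real rate = 1.07708750^(1/2) − 1 = 3.7828% → 0.03783.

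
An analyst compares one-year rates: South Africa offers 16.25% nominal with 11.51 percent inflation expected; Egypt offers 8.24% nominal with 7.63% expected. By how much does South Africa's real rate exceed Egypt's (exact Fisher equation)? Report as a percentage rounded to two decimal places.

3.68%

South Africa: (1 + 0.1625)/(1 + 0.1151) − 1 = 4.2507%
Egypt: (1 + 0.0824)/(1 + 0.0763) − 1 = 0.5668%
Differential = 4.2507% − 0.5668% = 3.6840% → 3.68%.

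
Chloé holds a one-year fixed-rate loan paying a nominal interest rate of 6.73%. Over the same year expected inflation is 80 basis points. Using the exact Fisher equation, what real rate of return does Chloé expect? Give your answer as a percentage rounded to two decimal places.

1 + r = 1.06730 / 1.00800 = 1.058829
r = 1.058829 − 1 = 5.8829%, i.e. 5.88%.

5.88%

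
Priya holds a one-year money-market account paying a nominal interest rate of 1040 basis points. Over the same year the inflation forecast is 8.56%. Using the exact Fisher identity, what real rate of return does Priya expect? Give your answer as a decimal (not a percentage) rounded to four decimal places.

0.0169

1 + r = 1.10400 / 1.08560 = 1.016949
r = 1.016949 − 1 = 1.6949%, i.e. 0.0169.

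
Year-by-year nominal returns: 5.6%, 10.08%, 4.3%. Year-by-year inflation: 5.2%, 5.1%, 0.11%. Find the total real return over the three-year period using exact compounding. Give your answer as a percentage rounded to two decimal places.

Nominal growth factor = 1.0560 × 1.1008 × 1.0430 = 1.212430
Price-level growth factor = 1.0520 × 1.0510 × 1.0011 = 1.106868
Real growth factor = 1.212430 / 1.106868 = 1.095370
Total real return = 1.095370 − 1 → 9.54%.

9.54%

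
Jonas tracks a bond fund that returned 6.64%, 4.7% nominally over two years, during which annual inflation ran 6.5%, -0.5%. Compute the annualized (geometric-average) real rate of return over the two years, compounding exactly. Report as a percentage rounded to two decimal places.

Compound the nominal returns: 1.0664 × 1.0470 = 1.11652080.
Compound inflation: 1.0650 × 0.9950 = 1.05967500.
Deflate: 1.11652080 / 1.05967500 = 1.05364456.
Annualized real rate = 1.05364456^(1/2) − 1 = 2.6472% → 2.65%.

2.65%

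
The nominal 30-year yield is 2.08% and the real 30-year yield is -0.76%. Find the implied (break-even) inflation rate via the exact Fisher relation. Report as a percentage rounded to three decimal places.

(1 + π) = (1 + i)/(1 + r) = 1.02080 / 0.99240 = 1.028617
Break-even inflation = 1.028617 − 1 → 2.862%.

2.862%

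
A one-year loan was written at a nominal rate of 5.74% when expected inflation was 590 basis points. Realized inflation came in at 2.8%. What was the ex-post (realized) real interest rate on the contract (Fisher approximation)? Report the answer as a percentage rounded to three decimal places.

2.940%

Ex-post: 5.74% − 2.8% = 2.940%
So the realized real rate is 2.940%.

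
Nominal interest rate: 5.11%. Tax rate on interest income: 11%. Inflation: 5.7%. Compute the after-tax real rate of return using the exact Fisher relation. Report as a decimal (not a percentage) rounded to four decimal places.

-0.0109

After-tax nominal return = 5.11% × (1 − 0.11) = 4.5479%.
1 + r = 1.045479 / 1.05700 = 0.989100
After-tax real rate = 0.989100 − 1 → -0.0109.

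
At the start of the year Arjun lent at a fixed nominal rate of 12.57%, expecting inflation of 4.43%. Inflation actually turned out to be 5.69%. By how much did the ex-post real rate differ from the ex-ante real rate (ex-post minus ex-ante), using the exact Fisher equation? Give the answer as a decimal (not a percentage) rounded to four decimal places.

Ex-ante: (1 + 0.1257)/(1 + 0.0443) − 1 = 7.7947%
Ex-post: (1 + 0.1257)/(1 + 0.0569) − 1 = 6.5096%
Difference (ex-post − ex-ante) = -1.2851% → -0.0129.

-0.0129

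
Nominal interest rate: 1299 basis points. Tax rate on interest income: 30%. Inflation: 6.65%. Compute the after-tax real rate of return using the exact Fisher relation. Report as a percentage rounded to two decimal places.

After-tax nominal return = 12.99% × (1 − 0.3) = 9.0930%.
1 + r = 1.09093 / 1.06650 = 1.022907
After-tax real rate = 1.022907 − 1 → 2.29%.

2.29%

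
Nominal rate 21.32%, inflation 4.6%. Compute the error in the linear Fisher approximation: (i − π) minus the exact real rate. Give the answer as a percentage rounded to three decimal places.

0.735%

Approximate: r ≈ 21.320% − 4.600% = 16.7200%
Exact: (1 + 0.2132)/(1 + 0.0460) − 1 = 15.9847%
Error = 16.7200% − 15.9847% = 0.7353% → 0.735%.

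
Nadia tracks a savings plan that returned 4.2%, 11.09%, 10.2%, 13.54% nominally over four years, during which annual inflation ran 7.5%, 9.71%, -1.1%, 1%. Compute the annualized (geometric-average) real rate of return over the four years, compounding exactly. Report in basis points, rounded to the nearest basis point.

Compound the nominal returns: 1.0420 × 1.1109 × 1.1020 × 1.1354 = 1.44834882.
Compound inflation: 1.0750 × 1.0971 × 0.9890 × 1.0100 = 1.17807339.
Deflate: 1.44834882 / 1.17807339 = 1.22942156.
Annualized real rate = 1.22942156^(1/4) − 1 = 5.2992% → 530 basis points.

530 basis points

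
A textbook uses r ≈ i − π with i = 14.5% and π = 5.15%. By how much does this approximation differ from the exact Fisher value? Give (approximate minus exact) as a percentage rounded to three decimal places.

0.458%

Approximate: r ≈ 14.500% − 5.150% = 9.3500%
Exact: (1 + 0.1450)/(1 + 0.0515) − 1 = 8.8921%
Error = 9.3500% − 8.8921% = 0.4579% → 0.458%.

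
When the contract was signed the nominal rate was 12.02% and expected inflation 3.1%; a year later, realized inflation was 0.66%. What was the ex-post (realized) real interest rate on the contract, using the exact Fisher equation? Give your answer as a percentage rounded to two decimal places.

11.29%

Ex-post: (1 + 0.1202)/(1 + 0.0066) − 1 = 11.2855%
So the realized real rate is 11.29%.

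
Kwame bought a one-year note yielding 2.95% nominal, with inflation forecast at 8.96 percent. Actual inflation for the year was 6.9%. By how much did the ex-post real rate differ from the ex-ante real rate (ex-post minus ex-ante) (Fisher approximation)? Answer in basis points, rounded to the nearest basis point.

Ex-ante: 2.95% − 8.96% = -6.010%
Ex-post: 2.95% − 6.9% = -3.950%
Difference (ex-post − ex-ante) = 2.0600% → 206 basis points.

206 basis points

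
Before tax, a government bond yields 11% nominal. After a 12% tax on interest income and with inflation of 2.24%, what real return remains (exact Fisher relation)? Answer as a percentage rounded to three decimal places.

After-tax nominal return = 11% × (1 − 0.12) = 9.6800%.
1 + r = 1.09680 / 1.02240 = 1.072770
After-tax real rate = 1.072770 − 1 → 7.277%.

7.277%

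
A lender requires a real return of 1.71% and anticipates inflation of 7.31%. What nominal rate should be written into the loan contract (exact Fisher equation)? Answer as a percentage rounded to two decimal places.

9.15%

(1 + i) = (1 + r)(1 + π) = 1.01710 × 1.07310 = 1.09145001
i = 1.09145001 − 1, so the required nominal rate is 9.15%.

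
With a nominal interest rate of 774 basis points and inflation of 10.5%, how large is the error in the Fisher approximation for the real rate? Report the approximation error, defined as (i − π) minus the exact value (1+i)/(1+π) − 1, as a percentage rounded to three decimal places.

Approximate: r ≈ 7.740% − 10.500% = -2.7600%
Exact: (1 + 0.0774)/(1 + 0.1050) − 1 = -2.4977%
Error = -2.7600% − (-2.4977%) = -0.2623% → -0.262%.

-0.262%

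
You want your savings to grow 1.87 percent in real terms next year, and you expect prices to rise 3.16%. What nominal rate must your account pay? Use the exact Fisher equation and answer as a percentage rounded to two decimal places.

5.09%

(1 + i) = (1 + r)(1 + π) = 1.01870 × 1.03160 = 1.05089092
i = 1.05089092 − 1, so the required nominal rate is 5.09%.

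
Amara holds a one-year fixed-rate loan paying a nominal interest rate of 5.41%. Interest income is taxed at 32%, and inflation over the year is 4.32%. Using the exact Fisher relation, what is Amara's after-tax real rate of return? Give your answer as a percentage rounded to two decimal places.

-0.61%

After-tax nominal return = 5.41% × (1 − 0.32) = 3.6788%.
1 + r = 1.036788 / 1.04320 = 0.993854
After-tax real rate = 0.993854 − 1 → -0.61%.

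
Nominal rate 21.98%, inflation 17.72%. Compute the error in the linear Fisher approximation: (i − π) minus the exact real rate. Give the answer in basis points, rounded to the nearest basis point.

Approximate: r ≈ 21.980% − 17.720% = 4.2600%
Exact: (1 + 0.2198)/(1 + 0.1772) − 1 = 3.6188%
Error = 4.2600% − 3.6188% = 0.6412% → 64 basis points.

64 basis points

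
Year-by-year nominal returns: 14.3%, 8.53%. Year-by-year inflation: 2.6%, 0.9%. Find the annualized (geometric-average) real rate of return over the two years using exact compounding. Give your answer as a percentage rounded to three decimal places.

9.466%

Nominal growth factor = 1.1430 × 1.0853 = 1.24049790
Price-level growth factor = 1.0260 × 1.0090 = 1.03523400
Real growth factor = 1.24049790 / 1.03523400 = 1.19827778
Annualized real rate = 1.19827778^(1/2) − 1 = 9.4659% → 9.466%.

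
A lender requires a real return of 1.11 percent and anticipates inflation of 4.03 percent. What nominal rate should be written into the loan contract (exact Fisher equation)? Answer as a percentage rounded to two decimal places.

5.18%

(1 + i) = (1 + r)(1 + π) = 1.01110 × 1.04030 = 1.05184733
i = 1.05184733 − 1, so the required nominal rate is 5.18%.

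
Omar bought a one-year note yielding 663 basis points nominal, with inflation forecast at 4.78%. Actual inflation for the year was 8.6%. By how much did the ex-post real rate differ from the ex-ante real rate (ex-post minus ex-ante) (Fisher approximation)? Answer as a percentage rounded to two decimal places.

Ex-ante: 6.63% − 4.78% = 1.850%
Ex-post: 6.63% − 8.6% = -1.970%
Difference (ex-post − ex-ante) = -3.8200% → -3.82%.

-3.82%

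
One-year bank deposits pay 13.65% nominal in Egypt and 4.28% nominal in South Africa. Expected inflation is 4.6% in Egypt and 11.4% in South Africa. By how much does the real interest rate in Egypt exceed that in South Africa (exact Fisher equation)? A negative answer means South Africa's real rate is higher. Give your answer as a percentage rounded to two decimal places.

Egypt: (1 + 0.1365)/(1 + 0.0460) − 1 = 8.6520%
South Africa: (1 + 0.0428)/(1 + 0.1140) − 1 = -6.3914%
Differential = 8.6520% − (-6.3914%) = 15.0434% → 15.04%.

15.04%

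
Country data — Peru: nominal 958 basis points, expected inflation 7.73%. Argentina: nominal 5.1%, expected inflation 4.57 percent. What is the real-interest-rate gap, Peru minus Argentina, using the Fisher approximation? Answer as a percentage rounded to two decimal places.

Peru: 9.58% − 7.73% = 1.850%
Argentina: 5.1% − 4.57% = 0.530%
Differential = 1.320% → 1.32%.

1.32%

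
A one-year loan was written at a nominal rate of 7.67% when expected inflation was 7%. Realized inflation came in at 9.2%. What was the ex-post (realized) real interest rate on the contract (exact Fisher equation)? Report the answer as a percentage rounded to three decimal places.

Ex-post: (1 + 0.0767)/(1 + 0.0920) − 1 = -1.4011%
So the realized real rate is -1.401%.

-1.401%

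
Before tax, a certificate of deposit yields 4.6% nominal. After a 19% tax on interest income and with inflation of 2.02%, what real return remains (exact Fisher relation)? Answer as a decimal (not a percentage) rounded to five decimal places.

0.01672

After-tax nominal return = 4.6% × (1 − 0.19) = 3.7260%.
1 + r = 1.03726 / 1.02020 = 1.016722
After-tax real rate = 1.016722 − 1 → 0.01672.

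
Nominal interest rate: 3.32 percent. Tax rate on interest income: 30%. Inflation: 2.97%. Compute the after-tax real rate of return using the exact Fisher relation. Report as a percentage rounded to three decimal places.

-0.627%

After-tax nominal return = 3.32% × (1 − 0.3) = 2.3240%.
1 + r = 1.02324 / 1.02970 = 0.993726
After-tax real rate = 0.993726 − 1 → -0.627%.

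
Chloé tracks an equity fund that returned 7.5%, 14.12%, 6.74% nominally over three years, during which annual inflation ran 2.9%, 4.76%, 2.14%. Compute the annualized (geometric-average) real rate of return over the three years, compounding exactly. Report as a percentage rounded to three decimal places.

5.949%

Nominal growth factor = 1.0750 × 1.1412 × 1.0674 = 1.30947565
Price-level growth factor = 1.0290 × 1.0476 × 1.0214 = 1.10104918
Real growth factor = 1.30947565 / 1.10104918 = 1.18929805
Annualized real rate = 1.18929805^(1/3) − 1 = 5.9490% → 5.949%.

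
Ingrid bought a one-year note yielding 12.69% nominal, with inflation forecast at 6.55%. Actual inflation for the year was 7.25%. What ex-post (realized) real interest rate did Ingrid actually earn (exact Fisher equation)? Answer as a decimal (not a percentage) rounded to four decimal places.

0.0507

Ex-post: (1 + 0.1269)/(1 + 0.0725) − 1 = 5.0723%
So the realized real rate is 0.0507.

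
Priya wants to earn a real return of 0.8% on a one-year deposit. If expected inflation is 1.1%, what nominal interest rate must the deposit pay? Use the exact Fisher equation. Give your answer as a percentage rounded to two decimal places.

(1 + i) = (1 + r)(1 + π) = 1.00800 × 1.01100 = 1.019088
i = 1.019088 − 1, so the required nominal rate is 1.91%.

1.91%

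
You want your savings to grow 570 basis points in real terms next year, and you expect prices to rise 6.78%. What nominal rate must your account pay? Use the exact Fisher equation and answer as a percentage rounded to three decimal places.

(1 + i) = (1 + r)(1 + π) = 1.05700 × 1.06780 = 1.1286646
i = 1.1286646 − 1, so the required nominal rate is 12.866%.

12.866%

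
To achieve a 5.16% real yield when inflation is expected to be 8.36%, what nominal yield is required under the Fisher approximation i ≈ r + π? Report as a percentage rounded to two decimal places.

13.52%

i ≈ r + π = 5.16% + 8.36% = 13.52%.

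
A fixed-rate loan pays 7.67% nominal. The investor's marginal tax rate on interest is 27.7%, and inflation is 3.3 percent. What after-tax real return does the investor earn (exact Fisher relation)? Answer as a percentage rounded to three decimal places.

2.174%

After-tax nominal return = 7.67% × (1 − 0.277) = 5.54541%.
1 + r = 1.0554541 / 1.03300 = 1.021737
After-tax real rate = 1.021737 − 1 → 2.174%.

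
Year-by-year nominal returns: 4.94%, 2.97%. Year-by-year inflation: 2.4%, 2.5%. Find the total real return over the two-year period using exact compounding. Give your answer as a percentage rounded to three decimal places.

2.950%

Nominal growth factor = 1.0494 × 1.0297 = 1.080567
Price-level growth factor = 1.0240 × 1.0250 = 1.049600
Real growth factor = 1.080567 / 1.049600 = 1.029504
Total real return = 1.029504 − 1 → 2.950%.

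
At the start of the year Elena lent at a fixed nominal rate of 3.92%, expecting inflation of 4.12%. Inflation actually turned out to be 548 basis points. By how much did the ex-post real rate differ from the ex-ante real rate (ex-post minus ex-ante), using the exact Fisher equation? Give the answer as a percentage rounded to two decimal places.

Ex-ante: (1 + 0.0392)/(1 + 0.0412) − 1 = -0.1921%
Ex-post: (1 + 0.0392)/(1 + 0.0548) − 1 = -1.4790%
Difference (ex-post − ex-ante) = -1.2869% → -1.29%.

-1.29%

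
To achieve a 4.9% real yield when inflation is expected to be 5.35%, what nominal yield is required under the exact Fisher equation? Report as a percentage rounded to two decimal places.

(1 + i) = (1 + r)(1 + π) = 1.04900 × 1.05350 = 1.1051215
i = 1.1051215 − 1, so the required nominal rate is 10.51%.

10.51%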